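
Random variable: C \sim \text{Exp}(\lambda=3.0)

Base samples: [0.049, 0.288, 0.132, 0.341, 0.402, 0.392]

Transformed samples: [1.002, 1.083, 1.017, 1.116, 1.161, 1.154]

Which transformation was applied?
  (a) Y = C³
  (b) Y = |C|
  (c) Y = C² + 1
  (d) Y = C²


Checking option (c) Y = C² + 1:
  C = 0.049 -> Y = 1.002 ✓
  C = 0.288 -> Y = 1.083 ✓
  C = 0.132 -> Y = 1.017 ✓
All samples match this transformation.

(c) C² + 1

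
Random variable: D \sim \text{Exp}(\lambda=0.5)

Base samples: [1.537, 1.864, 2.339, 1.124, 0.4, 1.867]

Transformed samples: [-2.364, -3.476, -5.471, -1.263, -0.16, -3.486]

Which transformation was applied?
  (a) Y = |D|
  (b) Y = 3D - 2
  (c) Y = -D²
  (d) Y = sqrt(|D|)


Checking option (c) Y = -D²:
  D = 1.537 -> Y = -2.364 ✓
  D = 1.864 -> Y = -3.476 ✓
  D = 2.339 -> Y = -5.471 ✓
All samples match this transformation.

(c) -D²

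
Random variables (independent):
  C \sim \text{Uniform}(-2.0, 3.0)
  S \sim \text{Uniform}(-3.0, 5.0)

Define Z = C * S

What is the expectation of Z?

For independent RVs: E[XY] = E[X]*E[Y]
E[C] = 0.5
E[S] = 1
E[Z] = 0.5 * 1 = 0.5

0.5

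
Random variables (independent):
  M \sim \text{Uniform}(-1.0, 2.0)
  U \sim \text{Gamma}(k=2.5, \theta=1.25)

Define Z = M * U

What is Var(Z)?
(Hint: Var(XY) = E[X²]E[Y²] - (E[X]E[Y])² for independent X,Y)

Var(XY) = E[X²]E[Y²] - (E[X]E[Y])²
E[M] = 0.5, Var(M) = 0.75
E[U] = 3.125, Var(U) = 3.90625
E[M²] = 0.75 + 0.5² = 1
E[U²] = 3.90625 + 3.125² = 13.671875
Var(Z) = 1*13.671875 - (0.5*3.125)²
= 13.671875 - 2.4414062 = 11.230469

11.230469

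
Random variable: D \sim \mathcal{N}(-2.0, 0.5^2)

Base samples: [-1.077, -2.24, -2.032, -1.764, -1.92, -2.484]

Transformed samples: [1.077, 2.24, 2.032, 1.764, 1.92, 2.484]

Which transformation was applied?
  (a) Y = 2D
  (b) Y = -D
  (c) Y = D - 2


Checking option (b) Y = -D:
  D = -1.077 -> Y = 1.077 ✓
  D = -2.24 -> Y = 2.24 ✓
  D = -2.032 -> Y = 2.032 ✓
All samples match this transformation.

(b) -D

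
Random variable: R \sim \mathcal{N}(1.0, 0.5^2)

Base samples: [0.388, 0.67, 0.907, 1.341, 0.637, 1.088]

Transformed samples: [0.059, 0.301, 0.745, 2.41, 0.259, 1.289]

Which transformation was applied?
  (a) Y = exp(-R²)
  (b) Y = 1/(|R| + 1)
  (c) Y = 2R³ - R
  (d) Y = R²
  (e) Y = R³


Checking option (e) Y = R³:
  R = 0.388 -> Y = 0.059 ✓
  R = 0.67 -> Y = 0.301 ✓
  R = 0.907 -> Y = 0.745 ✓
All samples match this transformation.

(e) R³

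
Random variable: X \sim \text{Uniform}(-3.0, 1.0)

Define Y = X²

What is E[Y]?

E[X²] = Var(X) + (E[X])² = 1.3333333 + 1 = 2.3333333

2.3333333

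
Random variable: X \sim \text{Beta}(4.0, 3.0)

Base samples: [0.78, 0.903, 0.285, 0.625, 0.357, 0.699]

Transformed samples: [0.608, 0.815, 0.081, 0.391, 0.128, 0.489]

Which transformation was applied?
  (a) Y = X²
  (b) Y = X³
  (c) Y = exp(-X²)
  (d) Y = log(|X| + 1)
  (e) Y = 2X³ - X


Checking option (a) Y = X²:
  X = 0.78 -> Y = 0.608 ✓
  X = 0.903 -> Y = 0.815 ✓
  X = 0.285 -> Y = 0.081 ✓
All samples match this transformation.

(a) X²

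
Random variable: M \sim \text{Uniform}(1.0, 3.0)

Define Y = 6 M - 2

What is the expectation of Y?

For Y = 6M - 2:
E[Y] = 6 * E[M] - 2
E[M] = (1 + 3)/2 = 2
E[Y] = 6 * 2 - 2 = 10

10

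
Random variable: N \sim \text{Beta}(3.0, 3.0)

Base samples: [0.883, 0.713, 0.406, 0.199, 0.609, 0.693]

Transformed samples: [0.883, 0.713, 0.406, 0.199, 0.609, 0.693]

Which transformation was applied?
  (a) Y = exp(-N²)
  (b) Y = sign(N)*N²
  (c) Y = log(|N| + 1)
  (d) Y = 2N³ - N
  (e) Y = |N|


Checking option (e) Y = |N|:
  N = 0.883 -> Y = 0.883 ✓
  N = 0.713 -> Y = 0.713 ✓
  N = 0.406 -> Y = 0.406 ✓
All samples match this transformation.

(e) |N|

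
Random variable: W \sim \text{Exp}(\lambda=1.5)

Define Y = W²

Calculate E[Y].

Using E[X²] = Var(X) + (E[X])²:
E[W] = 0.66666667
Var(W) = 1/1.5^2 = 0.44444444
E[W²] = 0.44444444 + 0.66666667² = 0.44444444 + 0.44444444 = 0.88888889

0.88888889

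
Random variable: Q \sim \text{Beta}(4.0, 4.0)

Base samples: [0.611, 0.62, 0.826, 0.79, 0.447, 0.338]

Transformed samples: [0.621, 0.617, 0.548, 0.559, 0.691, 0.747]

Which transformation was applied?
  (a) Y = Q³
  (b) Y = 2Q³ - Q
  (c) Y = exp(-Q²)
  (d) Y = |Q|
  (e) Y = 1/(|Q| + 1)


Checking option (e) Y = 1/(|Q| + 1):
  Q = 0.611 -> Y = 0.621 ✓
  Q = 0.62 -> Y = 0.617 ✓
  Q = 0.826 -> Y = 0.548 ✓
All samples match this transformation.

(e) 1/(|Q| + 1)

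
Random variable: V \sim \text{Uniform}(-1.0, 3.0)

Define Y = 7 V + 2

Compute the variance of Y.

For Y = aV + b: Var(Y) = a² * Var(V)
Var(V) = (3 + 1)^2/12 = 1.3333333
Var(Y) = 7² * 1.3333333 = 49 * 1.3333333 = 65.333333

65.333333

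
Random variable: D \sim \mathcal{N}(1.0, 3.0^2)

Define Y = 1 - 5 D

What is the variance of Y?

For Y = aD + b: Var(Y) = a² * Var(D)
Var(D) = 3.0^2 = 9
Var(Y) = (-5)² * 9 = 25 * 9 = 225

225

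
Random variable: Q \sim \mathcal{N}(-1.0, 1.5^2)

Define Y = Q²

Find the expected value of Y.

E[Q²] = Var(Q) + (E[Q])² = 2.25 + 1 = 3.25

3.25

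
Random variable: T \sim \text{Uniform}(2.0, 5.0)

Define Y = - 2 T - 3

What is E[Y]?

For Y = -2T - 3:
E[Y] = -2 * E[T] - 3
E[T] = (2 + 5)/2 = 3.5
E[Y] = -2 * 3.5 - 3 = -10

-10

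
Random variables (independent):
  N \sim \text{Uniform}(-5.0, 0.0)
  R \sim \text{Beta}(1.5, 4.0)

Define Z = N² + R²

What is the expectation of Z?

E[Z] = E[N²] + E[R²]
E[N²] = Var(N) + E[N]² = 2.0833333 + 6.25 = 8.3333333
E[R²] = Var(R) + E[R]² = 0.03051494 + 0.074380165 = 0.1048951
E[Z] = 8.3333333 + 0.1048951 = 8.4382284

8.4382284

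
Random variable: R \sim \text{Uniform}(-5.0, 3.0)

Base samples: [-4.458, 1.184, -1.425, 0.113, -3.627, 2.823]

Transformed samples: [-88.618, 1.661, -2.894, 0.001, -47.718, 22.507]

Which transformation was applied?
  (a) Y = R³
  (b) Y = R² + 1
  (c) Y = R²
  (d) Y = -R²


Checking option (a) Y = R³:
  R = -4.458 -> Y = -88.618 ✓
  R = 1.184 -> Y = 1.661 ✓
  R = -1.425 -> Y = -2.894 ✓
All samples match this transformation.

(a) R³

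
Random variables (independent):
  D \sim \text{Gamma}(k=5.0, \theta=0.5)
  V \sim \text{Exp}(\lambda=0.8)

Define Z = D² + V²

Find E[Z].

E[Z] = E[D²] + E[V²]
E[D²] = Var(D) + E[D]² = 1.25 + 6.25 = 7.5
E[V²] = Var(V) + E[V]² = 1.5625 + 1.5625 = 3.125
E[Z] = 7.5 + 3.125 = 10.625

10.625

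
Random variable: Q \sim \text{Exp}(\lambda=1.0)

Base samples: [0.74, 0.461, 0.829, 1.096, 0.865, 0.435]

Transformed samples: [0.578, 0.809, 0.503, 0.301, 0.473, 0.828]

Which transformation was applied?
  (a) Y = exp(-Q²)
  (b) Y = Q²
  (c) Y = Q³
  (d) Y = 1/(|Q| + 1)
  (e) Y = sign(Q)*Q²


Checking option (a) Y = exp(-Q²):
  Q = 0.74 -> Y = 0.578 ✓
  Q = 0.461 -> Y = 0.809 ✓
  Q = 0.829 -> Y = 0.503 ✓
All samples match this transformation.

(a) exp(-Q²)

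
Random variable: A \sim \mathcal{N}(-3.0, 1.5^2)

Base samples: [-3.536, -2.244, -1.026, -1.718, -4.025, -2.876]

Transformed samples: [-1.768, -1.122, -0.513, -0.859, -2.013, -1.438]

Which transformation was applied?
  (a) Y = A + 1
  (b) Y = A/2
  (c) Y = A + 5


Checking option (b) Y = A/2:
  A = -3.536 -> Y = -1.768 ✓
  A = -2.244 -> Y = -1.122 ✓
  A = -1.026 -> Y = -0.513 ✓
All samples match this transformation.

(b) A/2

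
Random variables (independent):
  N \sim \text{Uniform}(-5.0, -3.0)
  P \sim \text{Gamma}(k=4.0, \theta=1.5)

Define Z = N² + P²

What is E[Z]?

E[Z] = E[N²] + E[P²]
E[N²] = Var(N) + E[N]² = 0.33333333 + 16 = 16.333333
E[P²] = Var(P) + E[P]² = 9 + 36 = 45
E[Z] = 16.333333 + 45 = 61.333333

61.333333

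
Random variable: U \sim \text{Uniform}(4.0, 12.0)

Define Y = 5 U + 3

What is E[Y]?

For Y = 5U + 3:
E[Y] = 5 * E[U] + 3
E[U] = (4 + 12)/2 = 8
E[Y] = 5 * 8 + 3 = 43

43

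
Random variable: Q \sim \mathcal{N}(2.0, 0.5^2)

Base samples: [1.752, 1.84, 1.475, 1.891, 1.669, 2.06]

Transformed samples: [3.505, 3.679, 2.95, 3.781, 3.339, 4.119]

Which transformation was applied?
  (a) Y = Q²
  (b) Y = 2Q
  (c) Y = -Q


Checking option (b) Y = 2Q:
  Q = 1.752 -> Y = 3.505 ✓
  Q = 1.84 -> Y = 3.679 ✓
  Q = 1.475 -> Y = 2.95 ✓
All samples match this transformation.

(b) 2Q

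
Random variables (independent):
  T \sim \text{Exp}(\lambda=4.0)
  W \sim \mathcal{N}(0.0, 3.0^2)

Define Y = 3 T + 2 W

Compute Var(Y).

For independent RVs: Var(aX + bY) = a²Var(X) + b²Var(Y)
Var(T) = 0.0625
Var(W) = 9
Var(Y) = 3²*0.0625 + 2²*9
= 9*0.0625 + 4*9 = 36.5625

36.5625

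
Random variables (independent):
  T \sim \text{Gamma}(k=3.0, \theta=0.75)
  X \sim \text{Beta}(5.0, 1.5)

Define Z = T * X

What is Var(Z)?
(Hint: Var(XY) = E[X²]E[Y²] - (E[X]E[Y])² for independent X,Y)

Var(XY) = E[X²]E[Y²] - (E[X]E[Y])²
E[T] = 2.25, Var(T) = 1.6875
E[X] = 0.76923077, Var(X) = 0.023668639
E[T²] = 1.6875 + 2.25² = 6.75
E[X²] = 0.023668639 + 0.76923077² = 0.61538462
Var(Z) = 6.75*0.61538462 - (2.25*0.76923077)²
= 4.1538462 - 2.9955621 = 1.158284

1.158284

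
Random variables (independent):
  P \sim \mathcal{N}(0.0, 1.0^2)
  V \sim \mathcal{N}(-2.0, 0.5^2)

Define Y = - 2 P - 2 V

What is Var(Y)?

For independent RVs: Var(aX + bY) = a²Var(X) + b²Var(Y)
Var(P) = 1
Var(V) = 0.25
Var(Y) = (-2)²*1 + (-2)²*0.25
= 4*1 + 4*0.25 = 5

5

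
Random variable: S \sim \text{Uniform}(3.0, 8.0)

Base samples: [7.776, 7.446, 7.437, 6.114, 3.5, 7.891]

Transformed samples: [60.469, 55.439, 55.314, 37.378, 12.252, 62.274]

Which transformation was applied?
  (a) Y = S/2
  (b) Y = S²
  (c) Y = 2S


Checking option (b) Y = S²:
  S = 7.776 -> Y = 60.469 ✓
  S = 7.446 -> Y = 55.439 ✓
  S = 7.437 -> Y = 55.314 ✓
All samples match this transformation.

(b) S²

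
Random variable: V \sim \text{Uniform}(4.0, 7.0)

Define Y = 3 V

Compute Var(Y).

For Y = aV + b: Var(Y) = a² * Var(V)
Var(V) = (7 - 4)^2/12 = 0.75
Var(Y) = 3² * 0.75 = 9 * 0.75 = 6.75

6.75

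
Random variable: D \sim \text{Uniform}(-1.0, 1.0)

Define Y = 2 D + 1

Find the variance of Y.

For Y = aD + b: Var(Y) = a² * Var(D)
Var(D) = (1 + 1)^2/12 = 0.33333333
Var(Y) = 2² * 0.33333333 = 4 * 0.33333333 = 1.3333333

1.3333333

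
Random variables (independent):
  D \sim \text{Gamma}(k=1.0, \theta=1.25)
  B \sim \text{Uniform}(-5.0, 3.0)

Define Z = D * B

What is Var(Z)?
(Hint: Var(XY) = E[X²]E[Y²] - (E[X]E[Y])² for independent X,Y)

Var(XY) = E[X²]E[Y²] - (E[X]E[Y])²
E[D] = 1.25, Var(D) = 1.5625
E[B] = -1, Var(B) = 5.3333333
E[D²] = 1.5625 + 1.25² = 3.125
E[B²] = 5.3333333 + (-1)² = 6.3333333
Var(Z) = 3.125*6.3333333 - (1.25*(-1))²
= 19.791667 - 1.5625 = 18.229167

18.229167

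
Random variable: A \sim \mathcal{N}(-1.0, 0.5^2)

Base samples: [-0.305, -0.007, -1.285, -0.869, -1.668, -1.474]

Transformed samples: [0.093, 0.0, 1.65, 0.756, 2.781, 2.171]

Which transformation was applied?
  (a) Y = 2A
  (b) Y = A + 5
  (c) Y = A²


Checking option (c) Y = A²:
  A = -0.305 -> Y = 0.093 ✓
  A = -0.007 -> Y = 0.0 ✓
  A = -1.285 -> Y = 1.65 ✓
All samples match this transformation.

(c) A²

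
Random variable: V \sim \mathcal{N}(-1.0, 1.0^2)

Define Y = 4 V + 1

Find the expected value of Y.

For Y = 4V + 1:
E[Y] = 4 * E[V] + 1
E[V] = -1.0 = -1
E[Y] = 4 * (-1) + 1 = -3

-3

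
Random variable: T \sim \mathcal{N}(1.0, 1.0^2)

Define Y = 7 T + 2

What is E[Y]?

For Y = 7T + 2:
E[Y] = 7 * E[T] + 2
E[T] = 1.0 = 1
E[Y] = 7 * 1 + 2 = 9

9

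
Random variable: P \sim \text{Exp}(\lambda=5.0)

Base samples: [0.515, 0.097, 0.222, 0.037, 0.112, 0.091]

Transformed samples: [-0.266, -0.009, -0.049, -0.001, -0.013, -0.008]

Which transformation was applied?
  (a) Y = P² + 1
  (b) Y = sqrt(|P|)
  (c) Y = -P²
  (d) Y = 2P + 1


Checking option (c) Y = -P²:
  P = 0.515 -> Y = -0.266 ✓
  P = 0.097 -> Y = -0.009 ✓
  P = 0.222 -> Y = -0.049 ✓
All samples match this transformation.

(c) -P²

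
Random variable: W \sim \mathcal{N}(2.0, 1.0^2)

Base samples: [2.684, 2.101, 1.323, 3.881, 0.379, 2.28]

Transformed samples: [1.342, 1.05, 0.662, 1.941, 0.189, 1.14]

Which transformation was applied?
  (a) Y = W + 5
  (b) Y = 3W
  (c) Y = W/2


Checking option (c) Y = W/2:
  W = 2.684 -> Y = 1.342 ✓
  W = 2.101 -> Y = 1.05 ✓
  W = 1.323 -> Y = 0.662 ✓
All samples match this transformation.

(c) W/2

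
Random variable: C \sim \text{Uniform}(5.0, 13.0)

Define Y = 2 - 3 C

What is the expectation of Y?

For Y = -3C + 2:
E[Y] = -3 * E[C] + 2
E[C] = (5 + 13)/2 = 9
E[Y] = -3 * 9 + 2 = -25

-25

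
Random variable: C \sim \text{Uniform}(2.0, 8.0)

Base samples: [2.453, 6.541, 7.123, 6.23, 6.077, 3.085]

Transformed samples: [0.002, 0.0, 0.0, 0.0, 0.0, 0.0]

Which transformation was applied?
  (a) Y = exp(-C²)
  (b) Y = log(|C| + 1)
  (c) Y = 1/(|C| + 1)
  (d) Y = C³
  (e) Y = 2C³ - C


Checking option (a) Y = exp(-C²):
  C = 2.453 -> Y = 0.002 ✓
  C = 6.541 -> Y = 0.0 ✓
  C = 7.123 -> Y = 0.0 ✓
All samples match this transformation.

(a) exp(-C²)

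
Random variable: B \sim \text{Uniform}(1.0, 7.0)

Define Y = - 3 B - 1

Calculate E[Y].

For Y = -3B - 1:
E[Y] = -3 * E[B] - 1
E[B] = (1 + 7)/2 = 4
E[Y] = -3 * 4 - 1 = -13

-13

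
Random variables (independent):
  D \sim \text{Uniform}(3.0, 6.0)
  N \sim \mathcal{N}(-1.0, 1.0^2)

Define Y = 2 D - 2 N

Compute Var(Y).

For independent RVs: Var(aX + bY) = a²Var(X) + b²Var(Y)
Var(D) = 0.75
Var(N) = 1
Var(Y) = 2²*0.75 + (-2)²*1
= 4*0.75 + 4*1 = 7

7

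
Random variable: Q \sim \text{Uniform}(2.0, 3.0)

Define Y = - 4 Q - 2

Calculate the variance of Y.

For Y = aQ + b: Var(Y) = a² * Var(Q)
Var(Q) = (3 - 2)^2/12 = 0.083333333
Var(Y) = (-4)² * 0.083333333 = 16 * 0.083333333 = 1.3333333

1.3333333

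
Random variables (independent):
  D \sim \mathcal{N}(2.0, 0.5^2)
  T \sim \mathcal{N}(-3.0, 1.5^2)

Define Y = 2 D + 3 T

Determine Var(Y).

For independent RVs: Var(aX + bY) = a²Var(X) + b²Var(Y)
Var(D) = 0.25
Var(T) = 2.25
Var(Y) = 2²*0.25 + 3²*2.25
= 4*0.25 + 9*2.25 = 21.25

21.25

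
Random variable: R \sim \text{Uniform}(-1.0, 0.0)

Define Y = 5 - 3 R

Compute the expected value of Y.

For Y = -3R + 5:
E[Y] = -3 * E[R] + 5
E[R] = (-1 + 0)/2 = -0.5
E[Y] = -3 * (-0.5) + 5 = 6.5

6.5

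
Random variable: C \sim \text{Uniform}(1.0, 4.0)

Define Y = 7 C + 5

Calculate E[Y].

For Y = 7C + 5:
E[Y] = 7 * E[C] + 5
E[C] = (1 + 4)/2 = 2.5
E[Y] = 7 * 2.5 + 5 = 22.5

22.5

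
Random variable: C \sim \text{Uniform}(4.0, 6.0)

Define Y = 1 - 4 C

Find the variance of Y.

For Y = aC + b: Var(Y) = a² * Var(C)
Var(C) = (6 - 4)^2/12 = 0.33333333
Var(Y) = (-4)² * 0.33333333 = 16 * 0.33333333 = 5.3333333

5.3333333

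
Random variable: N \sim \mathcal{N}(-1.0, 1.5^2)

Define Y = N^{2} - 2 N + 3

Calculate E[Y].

E[Y] = 1*E[N²] - 2*E[N] + 3
E[N] = -1
E[N²] = Var(N) + (E[N])² = 2.25 + 1 = 3.25
E[Y] = 1*3.25 - 2*(-1) + 3 = 8.25

8.25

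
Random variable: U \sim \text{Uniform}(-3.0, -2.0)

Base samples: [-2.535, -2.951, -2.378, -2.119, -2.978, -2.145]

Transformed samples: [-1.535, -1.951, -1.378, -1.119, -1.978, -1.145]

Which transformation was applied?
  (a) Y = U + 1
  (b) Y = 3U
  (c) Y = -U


Checking option (a) Y = U + 1:
  U = -2.535 -> Y = -1.535 ✓
  U = -2.951 -> Y = -1.951 ✓
  U = -2.378 -> Y = -1.378 ✓
All samples match this transformation.

(a) U + 1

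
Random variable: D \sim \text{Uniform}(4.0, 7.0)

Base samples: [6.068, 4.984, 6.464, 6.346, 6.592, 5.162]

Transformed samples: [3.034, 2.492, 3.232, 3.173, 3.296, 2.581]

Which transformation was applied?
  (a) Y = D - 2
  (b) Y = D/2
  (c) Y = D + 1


Checking option (b) Y = D/2:
  D = 6.068 -> Y = 3.034 ✓
  D = 4.984 -> Y = 2.492 ✓
  D = 6.464 -> Y = 3.232 ✓
All samples match this transformation.

(b) D/2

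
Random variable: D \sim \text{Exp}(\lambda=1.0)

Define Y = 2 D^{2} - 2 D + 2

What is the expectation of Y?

E[Y] = 2*E[D²] - 2*E[D] + 2
E[D] = 1
E[D²] = Var(D) + (E[D])² = 1 + 1 = 2
E[Y] = 2*2 - 2*1 + 2 = 4

4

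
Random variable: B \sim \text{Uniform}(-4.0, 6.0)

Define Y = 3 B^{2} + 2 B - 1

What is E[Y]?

E[Y] = 3*E[B²] + 2*E[B] - 1
E[B] = 1
E[B²] = Var(B) + (E[B])² = 8.3333333 + 1 = 9.3333333
E[Y] = 3*9.3333333 + 2*1 - 1 = 29

29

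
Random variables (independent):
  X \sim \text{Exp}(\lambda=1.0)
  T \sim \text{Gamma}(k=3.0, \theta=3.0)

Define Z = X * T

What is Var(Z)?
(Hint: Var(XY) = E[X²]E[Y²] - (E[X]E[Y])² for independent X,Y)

Var(XY) = E[X²]E[Y²] - (E[X]E[Y])²
E[X] = 1, Var(X) = 1
E[T] = 9, Var(T) = 27
E[X²] = 1 + 1² = 2
E[T²] = 27 + 9² = 108
Var(Z) = 2*108 - (1*9)²
= 216 - 81 = 135

135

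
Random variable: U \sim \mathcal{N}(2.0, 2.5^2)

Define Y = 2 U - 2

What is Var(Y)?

For Y = aU + b: Var(Y) = a² * Var(U)
Var(U) = 2.5^2 = 6.25
Var(Y) = 2² * 6.25 = 4 * 6.25 = 25

25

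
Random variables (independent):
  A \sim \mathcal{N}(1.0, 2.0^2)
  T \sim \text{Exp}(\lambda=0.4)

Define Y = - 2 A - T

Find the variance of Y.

For independent RVs: Var(aX + bY) = a²Var(X) + b²Var(Y)
Var(A) = 4
Var(T) = 6.25
Var(Y) = (-2)²*4 + (-1)²*6.25
= 4*4 + 1*6.25 = 22.25

22.25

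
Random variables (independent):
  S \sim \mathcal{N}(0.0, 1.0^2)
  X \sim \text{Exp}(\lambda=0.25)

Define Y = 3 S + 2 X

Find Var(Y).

For independent RVs: Var(aX + bY) = a²Var(X) + b²Var(Y)
Var(S) = 1
Var(X) = 16
Var(Y) = 3²*1 + 2²*16
= 9*1 + 4*16 = 73

73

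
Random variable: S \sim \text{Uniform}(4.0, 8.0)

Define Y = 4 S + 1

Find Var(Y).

For Y = aS + b: Var(Y) = a² * Var(S)
Var(S) = (8 - 4)^2/12 = 1.3333333
Var(Y) = 4² * 1.3333333 = 16 * 1.3333333 = 21.333333

21.333333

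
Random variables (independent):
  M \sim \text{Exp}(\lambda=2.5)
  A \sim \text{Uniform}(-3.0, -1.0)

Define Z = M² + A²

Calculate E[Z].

E[Z] = E[M²] + E[A²]
E[M²] = Var(M) + E[M]² = 0.16 + 0.16 = 0.32
E[A²] = Var(A) + E[A]² = 0.33333333 + 4 = 4.3333333
E[Z] = 0.32 + 4.3333333 = 4.6533333

4.6533333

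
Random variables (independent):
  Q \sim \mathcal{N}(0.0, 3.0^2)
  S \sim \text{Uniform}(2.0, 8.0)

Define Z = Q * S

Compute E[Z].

For independent RVs: E[XY] = E[X]*E[Y]
E[Q] = 0
E[S] = 5
E[Z] = 0 * 5 = 0

0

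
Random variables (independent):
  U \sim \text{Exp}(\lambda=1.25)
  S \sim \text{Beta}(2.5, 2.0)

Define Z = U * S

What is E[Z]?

For independent RVs: E[XY] = E[X]*E[Y]
E[U] = 0.8
E[S] = 0.55555556
E[Z] = 0.8 * 0.55555556 = 0.44444444

0.44444444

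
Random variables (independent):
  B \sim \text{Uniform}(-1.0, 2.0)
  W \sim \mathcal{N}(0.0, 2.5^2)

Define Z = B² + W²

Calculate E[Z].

E[Z] = E[B²] + E[W²]
E[B²] = Var(B) + E[B]² = 0.75 + 0.25 = 1
E[W²] = Var(W) + E[W]² = 6.25 + 0 = 6.25
E[Z] = 1 + 6.25 = 7.25

7.25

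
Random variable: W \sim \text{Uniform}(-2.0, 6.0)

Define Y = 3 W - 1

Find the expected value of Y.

For Y = 3W - 1:
E[Y] = 3 * E[W] - 1
E[W] = (-2 + 6)/2 = 2
E[Y] = 3 * 2 - 1 = 5

5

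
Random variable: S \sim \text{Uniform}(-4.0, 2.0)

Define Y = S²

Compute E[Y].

Using E[X²] = Var(X) + (E[X])²:
E[S] = -1
Var(S) = (2 + 4)^2/12 = 3
E[S²] = 3 + (-1)² = 3 + 1 = 4

4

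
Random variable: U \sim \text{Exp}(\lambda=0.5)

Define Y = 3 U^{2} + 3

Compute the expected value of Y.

E[Y] = 3*E[U²] + 3
E[U] = 2
E[U²] = Var(U) + (E[U])² = 4 + 4 = 8
E[Y] = 3*8 + 3 = 27

27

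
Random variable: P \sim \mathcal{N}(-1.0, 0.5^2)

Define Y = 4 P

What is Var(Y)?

For Y = aP + b: Var(Y) = a² * Var(P)
Var(P) = 0.5^2 = 0.25
Var(Y) = 4² * 0.25 = 16 * 0.25 = 4

4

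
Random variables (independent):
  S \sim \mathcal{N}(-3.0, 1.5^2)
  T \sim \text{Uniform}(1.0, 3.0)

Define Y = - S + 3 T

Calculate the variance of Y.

For independent RVs: Var(aX + bY) = a²Var(X) + b²Var(Y)
Var(S) = 2.25
Var(T) = 0.33333333
Var(Y) = (-1)²*2.25 + 3²*0.33333333
= 1*2.25 + 9*0.33333333 = 5.25

5.25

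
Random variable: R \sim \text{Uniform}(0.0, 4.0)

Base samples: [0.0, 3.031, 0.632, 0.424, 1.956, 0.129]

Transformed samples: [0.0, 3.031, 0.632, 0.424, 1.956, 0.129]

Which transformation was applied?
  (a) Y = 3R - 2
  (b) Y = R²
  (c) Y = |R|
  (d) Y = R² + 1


Checking option (c) Y = |R|:
  R = 0.0 -> Y = 0.0 ✓
  R = 3.031 -> Y = 3.031 ✓
  R = 0.632 -> Y = 0.632 ✓
All samples match this transformation.

(c) |R|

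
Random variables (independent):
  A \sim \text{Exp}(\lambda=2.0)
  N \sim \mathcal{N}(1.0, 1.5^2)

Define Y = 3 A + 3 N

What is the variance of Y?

For independent RVs: Var(aX + bY) = a²Var(X) + b²Var(Y)
Var(A) = 0.25
Var(N) = 2.25
Var(Y) = 3²*0.25 + 3²*2.25
= 9*0.25 + 9*2.25 = 22.5

22.5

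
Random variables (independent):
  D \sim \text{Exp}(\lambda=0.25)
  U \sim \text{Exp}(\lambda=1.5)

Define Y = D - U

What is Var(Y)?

For independent RVs: Var(aX + bY) = a²Var(X) + b²Var(Y)
Var(D) = 16
Var(U) = 0.44444444
Var(Y) = 1²*16 + (-1)²*0.44444444
= 1*16 + 1*0.44444444 = 16.444444

16.444444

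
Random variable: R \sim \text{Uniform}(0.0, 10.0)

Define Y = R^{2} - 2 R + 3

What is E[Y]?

E[Y] = 1*E[R²] - 2*E[R] + 3
E[R] = 5
E[R²] = Var(R) + (E[R])² = 8.3333333 + 25 = 33.333333
E[Y] = 1*33.333333 - 2*5 + 3 = 26.333333

26.333333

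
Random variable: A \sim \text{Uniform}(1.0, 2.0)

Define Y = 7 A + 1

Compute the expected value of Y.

For Y = 7A + 1:
E[Y] = 7 * E[A] + 1
E[A] = (1 + 2)/2 = 1.5
E[Y] = 7 * 1.5 + 1 = 11.5

11.5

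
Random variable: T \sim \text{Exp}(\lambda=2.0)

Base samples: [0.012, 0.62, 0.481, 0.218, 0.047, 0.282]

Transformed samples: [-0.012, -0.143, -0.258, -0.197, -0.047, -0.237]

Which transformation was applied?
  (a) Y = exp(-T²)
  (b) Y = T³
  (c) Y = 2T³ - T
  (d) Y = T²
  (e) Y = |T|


Checking option (c) Y = 2T³ - T:
  T = 0.012 -> Y = -0.012 ✓
  T = 0.62 -> Y = -0.143 ✓
  T = 0.481 -> Y = -0.258 ✓
All samples match this transformation.

(c) 2T³ - T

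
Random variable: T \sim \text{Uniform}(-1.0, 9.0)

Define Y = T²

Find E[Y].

E[T²] = Var(T) + (E[T])² = 8.3333333 + 16 = 24.333333

24.333333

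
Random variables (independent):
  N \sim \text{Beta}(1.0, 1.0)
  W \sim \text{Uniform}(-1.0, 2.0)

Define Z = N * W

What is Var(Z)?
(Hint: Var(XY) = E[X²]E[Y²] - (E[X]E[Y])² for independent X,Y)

Var(XY) = E[X²]E[Y²] - (E[X]E[Y])²
E[N] = 0.5, Var(N) = 0.083333333
E[W] = 0.5, Var(W) = 0.75
E[N²] = 0.083333333 + 0.5² = 0.33333333
E[W²] = 0.75 + 0.5² = 1
Var(Z) = 0.33333333*1 - (0.5*0.5)²
= 0.33333333 - 0.0625 = 0.27083333

0.27083333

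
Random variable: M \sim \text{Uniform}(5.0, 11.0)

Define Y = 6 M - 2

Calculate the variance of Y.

For Y = aM + b: Var(Y) = a² * Var(M)
Var(M) = (11 - 5)^2/12 = 3
Var(Y) = 6² * 3 = 36 * 3 = 108

108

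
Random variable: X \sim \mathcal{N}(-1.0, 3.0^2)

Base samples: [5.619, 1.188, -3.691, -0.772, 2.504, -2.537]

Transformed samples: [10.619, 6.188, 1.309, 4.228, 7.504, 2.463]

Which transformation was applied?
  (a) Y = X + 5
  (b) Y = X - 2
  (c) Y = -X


Checking option (a) Y = X + 5:
  X = 5.619 -> Y = 10.619 ✓
  X = 1.188 -> Y = 6.188 ✓
  X = -3.691 -> Y = 1.309 ✓
All samples match this transformation.

(a) X + 5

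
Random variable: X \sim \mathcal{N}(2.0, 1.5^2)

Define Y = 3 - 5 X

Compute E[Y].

For Y = -5X + 3:
E[Y] = -5 * E[X] + 3
E[X] = 2.0 = 2
E[Y] = -5 * 2 + 3 = -7

-7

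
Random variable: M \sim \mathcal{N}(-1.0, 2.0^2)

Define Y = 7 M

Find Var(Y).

For Y = aM + b: Var(Y) = a² * Var(M)
Var(M) = 2.0^2 = 4
Var(Y) = 7² * 4 = 49 * 4 = 196

196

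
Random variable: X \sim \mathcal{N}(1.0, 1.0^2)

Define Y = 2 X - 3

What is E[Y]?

For Y = 2X - 3:
E[Y] = 2 * E[X] - 3
E[X] = 1.0 = 1
E[Y] = 2 * 1 - 3 = -1

-1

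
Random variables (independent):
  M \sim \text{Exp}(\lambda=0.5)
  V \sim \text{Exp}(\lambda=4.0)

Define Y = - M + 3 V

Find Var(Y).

For independent RVs: Var(aX + bY) = a²Var(X) + b²Var(Y)
Var(M) = 4
Var(V) = 0.0625
Var(Y) = (-1)²*4 + 3²*0.0625
= 1*4 + 9*0.0625 = 4.5625

4.5625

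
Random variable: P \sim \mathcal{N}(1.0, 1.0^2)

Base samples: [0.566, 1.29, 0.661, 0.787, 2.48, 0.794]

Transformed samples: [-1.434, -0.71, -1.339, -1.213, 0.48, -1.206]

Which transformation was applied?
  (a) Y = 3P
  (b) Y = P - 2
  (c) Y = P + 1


Checking option (b) Y = P - 2:
  P = 0.566 -> Y = -1.434 ✓
  P = 1.29 -> Y = -0.71 ✓
  P = 0.661 -> Y = -1.339 ✓
All samples match this transformation.

(b) P - 2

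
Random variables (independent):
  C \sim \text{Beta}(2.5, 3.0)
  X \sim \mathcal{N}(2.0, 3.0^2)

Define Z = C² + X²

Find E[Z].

E[Z] = E[C²] + E[X²]
E[C²] = Var(C) + E[C]² = 0.038143675 + 0.20661157 = 0.24475524
E[X²] = Var(X) + E[X]² = 9 + 4 = 13
E[Z] = 0.24475524 + 13 = 13.244755

13.244755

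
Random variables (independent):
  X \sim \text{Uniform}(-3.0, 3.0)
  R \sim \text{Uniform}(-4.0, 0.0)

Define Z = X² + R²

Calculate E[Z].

E[Z] = E[X²] + E[R²]
E[X²] = Var(X) + E[X]² = 3 + 0 = 3
E[R²] = Var(R) + E[R]² = 1.3333333 + 4 = 5.3333333
E[Z] = 3 + 5.3333333 = 8.3333333

8.3333333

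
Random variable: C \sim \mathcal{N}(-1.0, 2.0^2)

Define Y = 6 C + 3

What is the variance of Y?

For Y = aC + b: Var(Y) = a² * Var(C)
Var(C) = 2.0^2 = 4
Var(Y) = 6² * 4 = 36 * 4 = 144

144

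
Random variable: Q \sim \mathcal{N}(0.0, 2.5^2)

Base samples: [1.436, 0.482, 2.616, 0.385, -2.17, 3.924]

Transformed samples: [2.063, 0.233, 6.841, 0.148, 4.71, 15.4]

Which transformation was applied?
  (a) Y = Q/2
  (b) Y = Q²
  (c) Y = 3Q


Checking option (b) Y = Q²:
  Q = 1.436 -> Y = 2.063 ✓
  Q = 0.482 -> Y = 0.233 ✓
  Q = 2.616 -> Y = 6.841 ✓
All samples match this transformation.

(b) Q²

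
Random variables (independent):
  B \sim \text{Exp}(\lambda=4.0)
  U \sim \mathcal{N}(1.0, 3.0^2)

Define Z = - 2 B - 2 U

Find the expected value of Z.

E[Z] = -2*E[B] - 2*E[U]
E[B] = 0.25
E[U] = 1
E[Z] = -2*0.25 - 2*1 = -2.5

-2.5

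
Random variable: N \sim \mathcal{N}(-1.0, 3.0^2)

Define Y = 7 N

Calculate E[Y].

For Y = 7N:
E[Y] = 7 * E[N]
E[N] = -1.0 = -1
E[Y] = 7 * (-1) = -7

-7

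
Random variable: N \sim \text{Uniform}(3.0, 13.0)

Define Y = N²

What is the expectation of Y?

E[N²] = Var(N) + (E[N])² = 8.3333333 + 64 = 72.333333

72.333333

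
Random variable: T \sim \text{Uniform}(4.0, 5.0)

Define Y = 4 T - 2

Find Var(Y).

For Y = aT + b: Var(Y) = a² * Var(T)
Var(T) = (5 - 4)^2/12 = 0.083333333
Var(Y) = 4² * 0.083333333 = 16 * 0.083333333 = 1.3333333

1.3333333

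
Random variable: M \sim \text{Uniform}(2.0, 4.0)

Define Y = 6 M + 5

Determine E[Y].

For Y = 6M + 5:
E[Y] = 6 * E[M] + 5
E[M] = (2 + 4)/2 = 3
E[Y] = 6 * 3 + 5 = 23

23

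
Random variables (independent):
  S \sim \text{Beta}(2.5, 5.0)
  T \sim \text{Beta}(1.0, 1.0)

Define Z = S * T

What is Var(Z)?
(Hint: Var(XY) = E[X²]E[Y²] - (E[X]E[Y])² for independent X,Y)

Var(XY) = E[X²]E[Y²] - (E[X]E[Y])²
E[S] = 0.33333333, Var(S) = 0.026143791
E[T] = 0.5, Var(T) = 0.083333333
E[S²] = 0.026143791 + 0.33333333² = 0.1372549
E[T²] = 0.083333333 + 0.5² = 0.33333333
Var(Z) = 0.1372549*0.33333333 - (0.33333333*0.5)²
= 0.045751634 - 0.027777778 = 0.017973856

0.017973856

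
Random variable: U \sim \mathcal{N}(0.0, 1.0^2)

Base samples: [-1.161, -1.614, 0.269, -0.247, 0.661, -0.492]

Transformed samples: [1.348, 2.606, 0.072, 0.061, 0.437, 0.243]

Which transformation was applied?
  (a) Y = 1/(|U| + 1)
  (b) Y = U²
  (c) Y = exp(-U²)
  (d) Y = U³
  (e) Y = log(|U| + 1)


Checking option (b) Y = U²:
  U = -1.161 -> Y = 1.348 ✓
  U = -1.614 -> Y = 2.606 ✓
  U = 0.269 -> Y = 0.072 ✓
All samples match this transformation.

(b) U²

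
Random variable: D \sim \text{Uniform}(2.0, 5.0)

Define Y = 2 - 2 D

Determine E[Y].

For Y = -2D + 2:
E[Y] = -2 * E[D] + 2
E[D] = (2 + 5)/2 = 3.5
E[Y] = -2 * 3.5 + 2 = -5

-5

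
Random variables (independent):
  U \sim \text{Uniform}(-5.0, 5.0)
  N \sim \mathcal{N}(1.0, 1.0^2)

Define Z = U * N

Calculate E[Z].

For independent RVs: E[XY] = E[X]*E[Y]
E[U] = 0
E[N] = 1
E[Z] = 0 * 1 = 0

0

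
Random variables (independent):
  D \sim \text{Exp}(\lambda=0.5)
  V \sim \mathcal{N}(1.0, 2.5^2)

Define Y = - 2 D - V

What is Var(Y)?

For independent RVs: Var(aX + bY) = a²Var(X) + b²Var(Y)
Var(D) = 4
Var(V) = 6.25
Var(Y) = (-2)²*4 + (-1)²*6.25
= 4*4 + 1*6.25 = 22.25

22.25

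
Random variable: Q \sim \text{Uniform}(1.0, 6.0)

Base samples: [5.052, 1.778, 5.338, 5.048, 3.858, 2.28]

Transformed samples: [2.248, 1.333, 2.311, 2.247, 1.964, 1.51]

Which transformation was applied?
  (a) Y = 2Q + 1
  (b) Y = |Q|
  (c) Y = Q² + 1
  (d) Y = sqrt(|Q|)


Checking option (d) Y = sqrt(|Q|):
  Q = 5.052 -> Y = 2.248 ✓
  Q = 1.778 -> Y = 1.333 ✓
  Q = 5.338 -> Y = 2.311 ✓
All samples match this transformation.

(d) sqrt(|Q|)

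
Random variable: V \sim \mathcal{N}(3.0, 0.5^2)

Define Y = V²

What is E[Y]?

E[V²] = Var(V) + (E[V])² = 0.25 + 9 = 9.25

9.25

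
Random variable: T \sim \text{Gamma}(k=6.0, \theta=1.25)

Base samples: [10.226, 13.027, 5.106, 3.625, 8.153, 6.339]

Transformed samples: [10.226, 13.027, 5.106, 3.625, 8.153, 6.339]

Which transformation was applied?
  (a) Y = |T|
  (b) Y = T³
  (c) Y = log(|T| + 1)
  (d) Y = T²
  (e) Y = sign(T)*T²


Checking option (a) Y = |T|:
  T = 10.226 -> Y = 10.226 ✓
  T = 13.027 -> Y = 13.027 ✓
  T = 5.106 -> Y = 5.106 ✓
All samples match this transformation.

(a) |T|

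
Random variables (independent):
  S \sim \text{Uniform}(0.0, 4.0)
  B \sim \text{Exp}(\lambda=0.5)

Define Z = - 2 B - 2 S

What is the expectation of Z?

E[Z] = -2*E[S] - 2*E[B]
E[S] = 2
E[B] = 2
E[Z] = -2*2 - 2*2 = -8

-8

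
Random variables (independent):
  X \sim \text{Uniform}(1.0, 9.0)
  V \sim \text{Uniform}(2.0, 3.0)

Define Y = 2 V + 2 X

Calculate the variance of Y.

For independent RVs: Var(aX + bY) = a²Var(X) + b²Var(Y)
Var(X) = 5.3333333
Var(V) = 0.083333333
Var(Y) = 2²*5.3333333 + 2²*0.083333333
= 4*5.3333333 + 4*0.083333333 = 21.666667

21.666667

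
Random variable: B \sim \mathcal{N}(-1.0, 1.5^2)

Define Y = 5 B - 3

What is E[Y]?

For Y = 5B - 3:
E[Y] = 5 * E[B] - 3
E[B] = -1.0 = -1
E[Y] = 5 * (-1) - 3 = -8

-8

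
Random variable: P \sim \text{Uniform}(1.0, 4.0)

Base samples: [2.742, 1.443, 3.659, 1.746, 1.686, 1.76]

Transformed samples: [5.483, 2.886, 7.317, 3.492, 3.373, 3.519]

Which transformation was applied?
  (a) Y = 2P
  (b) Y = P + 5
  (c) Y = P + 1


Checking option (a) Y = 2P:
  P = 2.742 -> Y = 5.483 ✓
  P = 1.443 -> Y = 2.886 ✓
  P = 3.659 -> Y = 7.317 ✓
All samples match this transformation.

(a) 2P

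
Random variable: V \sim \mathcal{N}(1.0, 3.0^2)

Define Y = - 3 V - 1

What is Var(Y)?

For Y = aV + b: Var(Y) = a² * Var(V)
Var(V) = 3.0^2 = 9
Var(Y) = (-3)² * 9 = 9 * 9 = 81

81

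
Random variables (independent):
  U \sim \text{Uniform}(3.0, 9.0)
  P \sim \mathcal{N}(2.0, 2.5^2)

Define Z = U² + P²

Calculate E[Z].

E[Z] = E[U²] + E[P²]
E[U²] = Var(U) + E[U]² = 3 + 36 = 39
E[P²] = Var(P) + E[P]² = 6.25 + 4 = 10.25
E[Z] = 39 + 10.25 = 49.25

49.25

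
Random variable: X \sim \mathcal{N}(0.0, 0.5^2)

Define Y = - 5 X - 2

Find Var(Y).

For Y = aX + b: Var(Y) = a² * Var(X)
Var(X) = 0.5^2 = 0.25
Var(Y) = (-5)² * 0.25 = 25 * 0.25 = 6.25

6.25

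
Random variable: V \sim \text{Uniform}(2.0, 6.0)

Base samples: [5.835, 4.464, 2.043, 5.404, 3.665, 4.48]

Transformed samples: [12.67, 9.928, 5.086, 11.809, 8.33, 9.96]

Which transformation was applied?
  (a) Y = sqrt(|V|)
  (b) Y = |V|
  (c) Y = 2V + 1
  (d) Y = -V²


Checking option (c) Y = 2V + 1:
  V = 5.835 -> Y = 12.67 ✓
  V = 4.464 -> Y = 9.928 ✓
  V = 2.043 -> Y = 5.086 ✓
All samples match this transformation.

(c) 2V + 1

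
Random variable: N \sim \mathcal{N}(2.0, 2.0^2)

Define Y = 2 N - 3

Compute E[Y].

For Y = 2N - 3:
E[Y] = 2 * E[N] - 3
E[N] = 2.0 = 2
E[Y] = 2 * 2 - 3 = 1

1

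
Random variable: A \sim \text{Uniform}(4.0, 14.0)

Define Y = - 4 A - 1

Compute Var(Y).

For Y = aA + b: Var(Y) = a² * Var(A)
Var(A) = (14 - 4)^2/12 = 8.3333333
Var(Y) = (-4)² * 8.3333333 = 16 * 8.3333333 = 133.33333

133.33333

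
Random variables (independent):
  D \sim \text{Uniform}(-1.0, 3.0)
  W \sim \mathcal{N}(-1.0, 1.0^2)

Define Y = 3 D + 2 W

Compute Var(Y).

For independent RVs: Var(aX + bY) = a²Var(X) + b²Var(Y)
Var(D) = 1.3333333
Var(W) = 1
Var(Y) = 3²*1.3333333 + 2²*1
= 9*1.3333333 + 4*1 = 16

16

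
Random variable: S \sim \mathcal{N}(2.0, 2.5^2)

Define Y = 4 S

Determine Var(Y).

For Y = aS + b: Var(Y) = a² * Var(S)
Var(S) = 2.5^2 = 6.25
Var(Y) = 4² * 6.25 = 16 * 6.25 = 100

100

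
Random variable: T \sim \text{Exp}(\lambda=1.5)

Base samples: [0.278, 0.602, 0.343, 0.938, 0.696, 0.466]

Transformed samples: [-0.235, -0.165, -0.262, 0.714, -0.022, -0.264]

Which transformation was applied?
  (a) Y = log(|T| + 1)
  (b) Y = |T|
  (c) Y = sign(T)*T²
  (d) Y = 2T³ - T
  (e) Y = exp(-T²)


Checking option (d) Y = 2T³ - T:
  T = 0.278 -> Y = -0.235 ✓
  T = 0.602 -> Y = -0.165 ✓
  T = 0.343 -> Y = -0.262 ✓
All samples match this transformation.

(d) 2T³ - T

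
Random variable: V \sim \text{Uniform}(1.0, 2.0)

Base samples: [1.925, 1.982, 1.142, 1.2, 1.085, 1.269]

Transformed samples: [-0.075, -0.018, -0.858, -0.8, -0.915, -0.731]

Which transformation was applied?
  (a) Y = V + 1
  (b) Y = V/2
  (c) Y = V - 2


Checking option (c) Y = V - 2:
  V = 1.925 -> Y = -0.075 ✓
  V = 1.982 -> Y = -0.018 ✓
  V = 1.142 -> Y = -0.858 ✓
All samples match this transformation.

(c) V - 2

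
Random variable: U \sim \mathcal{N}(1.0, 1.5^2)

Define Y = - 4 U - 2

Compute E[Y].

For Y = -4U - 2:
E[Y] = -4 * E[U] - 2
E[U] = 1.0 = 1
E[Y] = -4 * 1 - 2 = -6

-6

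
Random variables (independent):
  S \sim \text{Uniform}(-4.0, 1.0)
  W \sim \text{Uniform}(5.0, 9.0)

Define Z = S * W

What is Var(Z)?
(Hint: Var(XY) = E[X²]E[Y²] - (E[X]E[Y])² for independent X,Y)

Var(XY) = E[X²]E[Y²] - (E[X]E[Y])²
E[S] = -1.5, Var(S) = 2.0833333
E[W] = 7, Var(W) = 1.3333333
E[S²] = 2.0833333 + (-1.5)² = 4.3333333
E[W²] = 1.3333333 + 7² = 50.333333
Var(Z) = 4.3333333*50.333333 - (-1.5*7)²
= 218.11111 - 110.25 = 107.86111

107.86111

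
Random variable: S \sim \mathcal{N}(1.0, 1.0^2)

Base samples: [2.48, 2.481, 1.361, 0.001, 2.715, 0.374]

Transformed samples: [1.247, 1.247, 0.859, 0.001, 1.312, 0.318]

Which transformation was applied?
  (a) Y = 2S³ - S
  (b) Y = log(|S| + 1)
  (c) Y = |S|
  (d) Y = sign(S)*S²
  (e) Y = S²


Checking option (b) Y = log(|S| + 1):
  S = 2.48 -> Y = 1.247 ✓
  S = 2.481 -> Y = 1.247 ✓
  S = 1.361 -> Y = 0.859 ✓
All samples match this transformation.

(b) log(|S| + 1)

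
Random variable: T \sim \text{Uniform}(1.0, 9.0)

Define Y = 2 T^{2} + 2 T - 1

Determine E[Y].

E[Y] = 2*E[T²] + 2*E[T] - 1
E[T] = 5
E[T²] = Var(T) + (E[T])² = 5.3333333 + 25 = 30.333333
E[Y] = 2*30.333333 + 2*5 - 1 = 69.666667

69.666667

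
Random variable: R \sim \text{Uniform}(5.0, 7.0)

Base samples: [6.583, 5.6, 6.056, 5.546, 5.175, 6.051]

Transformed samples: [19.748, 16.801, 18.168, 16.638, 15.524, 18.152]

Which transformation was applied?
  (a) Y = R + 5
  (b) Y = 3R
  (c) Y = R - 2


Checking option (b) Y = 3R:
  R = 6.583 -> Y = 19.748 ✓
  R = 5.6 -> Y = 16.801 ✓
  R = 6.056 -> Y = 18.168 ✓
All samples match this transformation.

(b) 3R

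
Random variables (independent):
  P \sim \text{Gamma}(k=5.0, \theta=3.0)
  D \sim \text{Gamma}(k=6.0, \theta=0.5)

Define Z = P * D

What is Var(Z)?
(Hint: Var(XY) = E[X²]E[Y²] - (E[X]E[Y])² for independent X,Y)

Var(XY) = E[X²]E[Y²] - (E[X]E[Y])²
E[P] = 15, Var(P) = 45
E[D] = 3, Var(D) = 1.5
E[P²] = 45 + 15² = 270
E[D²] = 1.5 + 3² = 10.5
Var(Z) = 270*10.5 - (15*3)²
= 2835 - 2025 = 810

810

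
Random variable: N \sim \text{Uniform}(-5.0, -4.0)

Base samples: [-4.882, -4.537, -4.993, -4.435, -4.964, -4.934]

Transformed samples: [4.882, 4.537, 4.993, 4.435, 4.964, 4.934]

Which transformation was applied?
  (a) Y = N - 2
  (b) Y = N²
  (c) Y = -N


Checking option (c) Y = -N:
  N = -4.882 -> Y = 4.882 ✓
  N = -4.537 -> Y = 4.537 ✓
  N = -4.993 -> Y = 4.993 ✓
All samples match this transformation.

(c) -N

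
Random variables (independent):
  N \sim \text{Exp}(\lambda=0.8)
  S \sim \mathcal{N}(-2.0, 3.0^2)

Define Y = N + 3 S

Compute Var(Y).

For independent RVs: Var(aX + bY) = a²Var(X) + b²Var(Y)
Var(N) = 1.5625
Var(S) = 9
Var(Y) = 1²*1.5625 + 3²*9
= 1*1.5625 + 9*9 = 82.5625

82.5625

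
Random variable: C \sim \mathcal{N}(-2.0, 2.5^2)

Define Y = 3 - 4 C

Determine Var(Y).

For Y = aC + b: Var(Y) = a² * Var(C)
Var(C) = 2.5^2 = 6.25
Var(Y) = (-4)² * 6.25 = 16 * 6.25 = 100

100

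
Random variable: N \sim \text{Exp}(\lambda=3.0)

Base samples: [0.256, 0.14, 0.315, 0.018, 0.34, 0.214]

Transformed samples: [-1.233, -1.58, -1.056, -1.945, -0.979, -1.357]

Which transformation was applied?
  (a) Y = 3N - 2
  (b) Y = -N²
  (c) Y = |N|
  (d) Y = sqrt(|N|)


Checking option (a) Y = 3N - 2:
  N = 0.256 -> Y = -1.233 ✓
  N = 0.14 -> Y = -1.58 ✓
  N = 0.315 -> Y = -1.056 ✓
All samples match this transformation.

(a) 3N - 2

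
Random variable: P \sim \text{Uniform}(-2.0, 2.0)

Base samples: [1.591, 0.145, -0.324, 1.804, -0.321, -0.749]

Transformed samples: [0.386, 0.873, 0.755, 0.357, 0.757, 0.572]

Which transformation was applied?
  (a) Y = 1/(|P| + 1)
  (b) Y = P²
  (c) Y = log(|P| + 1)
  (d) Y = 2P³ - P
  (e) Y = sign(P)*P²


Checking option (a) Y = 1/(|P| + 1):
  P = 1.591 -> Y = 0.386 ✓
  P = 0.145 -> Y = 0.873 ✓
  P = -0.324 -> Y = 0.755 ✓
All samples match this transformation.

(a) 1/(|P| + 1)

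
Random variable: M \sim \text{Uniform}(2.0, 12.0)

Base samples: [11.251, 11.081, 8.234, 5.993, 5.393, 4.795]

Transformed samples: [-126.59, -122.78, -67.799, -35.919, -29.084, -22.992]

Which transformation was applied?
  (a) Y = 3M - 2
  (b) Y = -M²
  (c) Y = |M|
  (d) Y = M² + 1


Checking option (b) Y = -M²:
  M = 11.251 -> Y = -126.59 ✓
  M = 11.081 -> Y = -122.78 ✓
  M = 8.234 -> Y = -67.799 ✓
All samples match this transformation.

(b) -M²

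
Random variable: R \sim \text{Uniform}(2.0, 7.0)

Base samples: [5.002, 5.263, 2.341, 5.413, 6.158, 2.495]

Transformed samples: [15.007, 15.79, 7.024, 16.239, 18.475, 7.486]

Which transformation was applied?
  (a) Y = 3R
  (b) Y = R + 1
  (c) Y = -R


Checking option (a) Y = 3R:
  R = 5.002 -> Y = 15.007 ✓
  R = 5.263 -> Y = 15.79 ✓
  R = 2.341 -> Y = 7.024 ✓
All samples match this transformation.

(a) 3R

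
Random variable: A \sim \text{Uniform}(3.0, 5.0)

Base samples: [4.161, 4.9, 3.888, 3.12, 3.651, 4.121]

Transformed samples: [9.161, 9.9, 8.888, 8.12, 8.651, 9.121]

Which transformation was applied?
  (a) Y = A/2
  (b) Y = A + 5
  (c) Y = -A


Checking option (b) Y = A + 5:
  A = 4.161 -> Y = 9.161 ✓
  A = 4.9 -> Y = 9.9 ✓
  A = 3.888 -> Y = 8.888 ✓
All samples match this transformation.

(b) A + 5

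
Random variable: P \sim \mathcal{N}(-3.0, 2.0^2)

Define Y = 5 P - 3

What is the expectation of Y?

For Y = 5P - 3:
E[Y] = 5 * E[P] - 3
E[P] = -3.0 = -3
E[Y] = 5 * (-3) - 3 = -18

-18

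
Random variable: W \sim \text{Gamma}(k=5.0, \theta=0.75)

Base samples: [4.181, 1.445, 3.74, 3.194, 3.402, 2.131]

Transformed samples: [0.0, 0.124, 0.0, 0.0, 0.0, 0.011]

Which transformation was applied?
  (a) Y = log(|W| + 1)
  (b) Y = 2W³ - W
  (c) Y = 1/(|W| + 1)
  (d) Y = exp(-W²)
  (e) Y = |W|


Checking option (d) Y = exp(-W²):
  W = 4.181 -> Y = 0.0 ✓
  W = 1.445 -> Y = 0.124 ✓
  W = 3.74 -> Y = 0.0 ✓
All samples match this transformation.

(d) exp(-W²)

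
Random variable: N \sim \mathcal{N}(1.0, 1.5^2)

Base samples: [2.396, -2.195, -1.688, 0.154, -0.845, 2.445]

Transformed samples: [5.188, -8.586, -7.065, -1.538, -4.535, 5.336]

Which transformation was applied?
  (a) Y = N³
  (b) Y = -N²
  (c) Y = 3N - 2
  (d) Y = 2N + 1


Checking option (c) Y = 3N - 2:
  N = 2.396 -> Y = 5.188 ✓
  N = -2.195 -> Y = -8.586 ✓
  N = -1.688 -> Y = -7.065 ✓
All samples match this transformation.

(c) 3N - 2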